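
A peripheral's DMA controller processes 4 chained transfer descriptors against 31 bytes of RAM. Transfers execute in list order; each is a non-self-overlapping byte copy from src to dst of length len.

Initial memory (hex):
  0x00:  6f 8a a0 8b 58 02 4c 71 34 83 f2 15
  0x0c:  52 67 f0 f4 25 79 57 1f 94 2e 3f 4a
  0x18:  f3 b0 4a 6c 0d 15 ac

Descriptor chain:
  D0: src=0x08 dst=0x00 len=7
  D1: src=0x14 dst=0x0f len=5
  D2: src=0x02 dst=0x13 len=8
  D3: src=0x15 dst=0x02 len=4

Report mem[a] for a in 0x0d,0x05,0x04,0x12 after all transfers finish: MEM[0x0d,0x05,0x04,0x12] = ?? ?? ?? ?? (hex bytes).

MEM[0x0d,0x05,0x04,0x12] = 67 71 f0 4a

#0 dst[0x00+7] := {0x34,0x83,0xf2,0x15,0x52,0x67,0xf0}
#1 dst[0x0f+5] := {0x94,0x2e,0x3f,0x4a,0xf3}
#2 dst[0x13+8] := {0xf2,0x15,0x52,0x67,0xf0,0x71,0x34,0x83}
#3 dst[0x02+4] := {0x52,0x67,0xf0,0x71}
query mem[0x0d]=0x67, mem[0x05]=0x71, mem[0x04]=0xf0, mem[0x12]=0x4a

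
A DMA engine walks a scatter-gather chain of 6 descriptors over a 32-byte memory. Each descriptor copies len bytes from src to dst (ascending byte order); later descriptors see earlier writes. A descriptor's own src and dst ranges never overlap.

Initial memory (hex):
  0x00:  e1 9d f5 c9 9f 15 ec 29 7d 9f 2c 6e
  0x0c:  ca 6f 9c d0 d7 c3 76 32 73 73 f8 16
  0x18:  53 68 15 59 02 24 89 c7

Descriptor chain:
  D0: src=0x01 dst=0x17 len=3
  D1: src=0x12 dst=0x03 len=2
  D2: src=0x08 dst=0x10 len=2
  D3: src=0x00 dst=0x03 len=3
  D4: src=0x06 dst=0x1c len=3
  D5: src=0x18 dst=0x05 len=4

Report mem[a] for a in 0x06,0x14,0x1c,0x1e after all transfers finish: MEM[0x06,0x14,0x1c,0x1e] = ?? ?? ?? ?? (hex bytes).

MEM[0x06,0x14,0x1c,0x1e] = c9 73 ec 7d

D0: mem[0x17..0x19] <- [9d f5 c9]
D1: mem[0x03..0x04] <- [76 32]
D2: mem[0x10..0x11] <- [7d 9f]
D3: mem[0x03..0x05] <- [e1 9d f5]
D4: mem[0x1c..0x1e] <- [ec 29 7d]
D5: mem[0x05..0x08] <- [f5 c9 15 59]
query mem[0x06]=0xc9, mem[0x14]=0x73, mem[0x1c]=0xec, mem[0x1e]=0x7d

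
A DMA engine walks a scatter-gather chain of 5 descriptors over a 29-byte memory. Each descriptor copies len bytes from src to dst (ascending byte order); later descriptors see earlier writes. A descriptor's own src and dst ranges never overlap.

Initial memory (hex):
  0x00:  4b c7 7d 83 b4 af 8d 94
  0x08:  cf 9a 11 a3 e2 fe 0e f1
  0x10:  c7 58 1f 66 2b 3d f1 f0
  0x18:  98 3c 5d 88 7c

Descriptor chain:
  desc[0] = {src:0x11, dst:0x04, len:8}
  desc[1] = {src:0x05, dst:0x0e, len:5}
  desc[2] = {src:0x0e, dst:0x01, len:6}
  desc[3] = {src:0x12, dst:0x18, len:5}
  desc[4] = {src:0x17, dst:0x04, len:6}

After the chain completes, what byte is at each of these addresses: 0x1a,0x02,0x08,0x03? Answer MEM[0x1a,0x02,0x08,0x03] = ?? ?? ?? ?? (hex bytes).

MEM[0x1a,0x02,0x08,0x03] = 2b 66 3d 2b

#0 dst[0x04+8] := {0x58,0x1f,0x66,0x2b,0x3d,0xf1,0xf0,0x98}
#1 dst[0x0e+5] := {0x1f,0x66,0x2b,0x3d,0xf1}
#2 dst[0x01+6] := {0x1f,0x66,0x2b,0x3d,0xf1,0x66}
#3 dst[0x18+5] := {0xf1,0x66,0x2b,0x3d,0xf1}
#4 dst[0x04+6] := {0xf0,0xf1,0x66,0x2b,0x3d,0xf1}
query mem[0x1a]=0x2b, mem[0x02]=0x66, mem[0x08]=0x3d, mem[0x03]=0x2b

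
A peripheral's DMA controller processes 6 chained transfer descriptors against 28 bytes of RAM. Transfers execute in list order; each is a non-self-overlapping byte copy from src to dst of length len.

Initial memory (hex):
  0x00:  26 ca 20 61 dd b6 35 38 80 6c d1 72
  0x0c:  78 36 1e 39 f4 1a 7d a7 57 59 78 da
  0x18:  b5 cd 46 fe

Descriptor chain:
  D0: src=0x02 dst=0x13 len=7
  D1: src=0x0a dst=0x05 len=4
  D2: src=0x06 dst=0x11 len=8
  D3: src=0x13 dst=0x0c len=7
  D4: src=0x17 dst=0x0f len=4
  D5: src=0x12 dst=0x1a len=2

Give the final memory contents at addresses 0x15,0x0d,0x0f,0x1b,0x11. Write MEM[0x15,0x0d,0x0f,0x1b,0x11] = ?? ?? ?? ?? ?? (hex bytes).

MEM[0x15,0x0d,0x0f,0x1b,0x11] = d1 6c 78 36 80

  after D0: wrote 7B at 0x13 = 2061ddb6353880
  after D1: wrote 4B at 0x05 = d1727836
  after D2: wrote 8B at 0x11 = 7278366cd1727836
  after D3: wrote 7B at 0x0c = 366cd172783680
  after D4: wrote 4B at 0x0f = 78368046
  after D5: wrote 2B at 0x1a = 4636
query mem[0x15]=0xd1, mem[0x0d]=0x6c, mem[0x0f]=0x78, mem[0x1b]=0x36, mem[0x11]=0x80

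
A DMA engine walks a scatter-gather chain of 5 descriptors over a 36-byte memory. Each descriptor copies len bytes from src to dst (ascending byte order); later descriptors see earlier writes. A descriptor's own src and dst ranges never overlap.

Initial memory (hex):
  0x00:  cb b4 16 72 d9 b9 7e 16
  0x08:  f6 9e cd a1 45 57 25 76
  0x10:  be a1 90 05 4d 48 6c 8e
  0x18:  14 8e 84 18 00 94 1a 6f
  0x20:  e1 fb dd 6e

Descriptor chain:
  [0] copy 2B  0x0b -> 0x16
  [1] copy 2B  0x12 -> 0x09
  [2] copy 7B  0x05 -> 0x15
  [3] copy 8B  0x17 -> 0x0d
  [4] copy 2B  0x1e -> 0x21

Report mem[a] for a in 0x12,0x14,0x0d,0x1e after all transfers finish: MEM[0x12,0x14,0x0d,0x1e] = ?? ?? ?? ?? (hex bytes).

MEM[0x12,0x14,0x0d,0x1e] = 00 1a 16 1a

#0 dst[0x16+2] := {0xa1,0x45}
#1 dst[0x09+2] := {0x90,0x05}
#2 dst[0x15+7] := {0xb9,0x7e,0x16,0xf6,0x90,0x05,0xa1}
#3 dst[0x0d+8] := {0x16,0xf6,0x90,0x05,0xa1,0x00,0x94,0x1a}
#4 dst[0x21+2] := {0x1a,0x6f}
query mem[0x12]=0x00, mem[0x14]=0x1a, mem[0x0d]=0x16, mem[0x1e]=0x1a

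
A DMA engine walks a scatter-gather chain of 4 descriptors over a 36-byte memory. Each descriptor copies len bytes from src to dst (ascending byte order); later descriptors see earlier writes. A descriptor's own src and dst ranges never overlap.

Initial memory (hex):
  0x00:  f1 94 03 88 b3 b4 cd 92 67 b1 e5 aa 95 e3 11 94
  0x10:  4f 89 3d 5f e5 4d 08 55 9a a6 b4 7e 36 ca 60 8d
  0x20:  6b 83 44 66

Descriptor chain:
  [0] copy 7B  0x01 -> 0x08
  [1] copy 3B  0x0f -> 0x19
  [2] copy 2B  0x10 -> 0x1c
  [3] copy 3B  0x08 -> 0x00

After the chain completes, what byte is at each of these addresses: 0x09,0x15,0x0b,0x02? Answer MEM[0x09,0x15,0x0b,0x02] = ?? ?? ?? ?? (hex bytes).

D0: mem[0x08..0x0e] <- [94 03 88 b3 b4 cd 92]
D1: mem[0x19..0x1b] <- [94 4f 89]
D2: mem[0x1c..0x1d] <- [4f 89]
D3: mem[0x00..0x02] <- [94 03 88]
query mem[0x09]=0x03, mem[0x15]=0x4d, mem[0x0b]=0xb3, mem[0x02]=0x88

MEM[0x09,0x15,0x0b,0x02] = 03 4d b3 88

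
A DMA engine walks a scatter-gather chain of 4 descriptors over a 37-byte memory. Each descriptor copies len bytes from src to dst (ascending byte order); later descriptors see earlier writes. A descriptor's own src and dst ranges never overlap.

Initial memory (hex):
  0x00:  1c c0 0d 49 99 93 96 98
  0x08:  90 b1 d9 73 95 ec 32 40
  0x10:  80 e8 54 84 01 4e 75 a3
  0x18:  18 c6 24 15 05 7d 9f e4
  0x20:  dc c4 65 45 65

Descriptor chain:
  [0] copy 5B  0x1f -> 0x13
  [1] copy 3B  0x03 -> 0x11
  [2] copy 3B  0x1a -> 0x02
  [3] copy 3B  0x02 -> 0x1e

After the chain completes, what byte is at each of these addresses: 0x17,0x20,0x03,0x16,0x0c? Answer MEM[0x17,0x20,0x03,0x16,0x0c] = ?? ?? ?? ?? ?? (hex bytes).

D0: mem[0x13..0x17] <- [e4 dc c4 65 45]
D1: mem[0x11..0x13] <- [49 99 93]
D2: mem[0x02..0x04] <- [24 15 05]
D3: mem[0x1e..0x20] <- [24 15 05]
query mem[0x17]=0x45, mem[0x20]=0x05, mem[0x03]=0x15, mem[0x16]=0x65, mem[0x0c]=0x95

MEM[0x17,0x20,0x03,0x16,0x0c] = 45 05 15 65 95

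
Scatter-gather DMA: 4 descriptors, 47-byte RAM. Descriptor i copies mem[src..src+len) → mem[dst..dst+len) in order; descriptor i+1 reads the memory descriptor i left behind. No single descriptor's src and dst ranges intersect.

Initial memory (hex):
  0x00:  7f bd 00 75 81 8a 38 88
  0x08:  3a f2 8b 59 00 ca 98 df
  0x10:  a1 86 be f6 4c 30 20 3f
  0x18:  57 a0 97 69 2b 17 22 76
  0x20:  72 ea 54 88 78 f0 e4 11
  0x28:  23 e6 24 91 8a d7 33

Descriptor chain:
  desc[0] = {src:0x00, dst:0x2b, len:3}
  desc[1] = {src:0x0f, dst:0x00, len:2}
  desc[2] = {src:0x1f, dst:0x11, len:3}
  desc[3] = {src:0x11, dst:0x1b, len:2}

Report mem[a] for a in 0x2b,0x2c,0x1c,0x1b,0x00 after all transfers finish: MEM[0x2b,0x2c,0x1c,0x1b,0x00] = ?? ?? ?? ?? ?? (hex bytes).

MEM[0x2b,0x2c,0x1c,0x1b,0x00] = 7f bd 72 76 df

#0 dst[0x2b+3] := {0x7f,0xbd,0x00}
#1 dst[0x00+2] := {0xdf,0xa1}
#2 dst[0x11+3] := {0x76,0x72,0xea}
#3 dst[0x1b+2] := {0x76,0x72}
query mem[0x2b]=0x7f, mem[0x2c]=0xbd, mem[0x1c]=0x72, mem[0x1b]=0x76, mem[0x00]=0xdf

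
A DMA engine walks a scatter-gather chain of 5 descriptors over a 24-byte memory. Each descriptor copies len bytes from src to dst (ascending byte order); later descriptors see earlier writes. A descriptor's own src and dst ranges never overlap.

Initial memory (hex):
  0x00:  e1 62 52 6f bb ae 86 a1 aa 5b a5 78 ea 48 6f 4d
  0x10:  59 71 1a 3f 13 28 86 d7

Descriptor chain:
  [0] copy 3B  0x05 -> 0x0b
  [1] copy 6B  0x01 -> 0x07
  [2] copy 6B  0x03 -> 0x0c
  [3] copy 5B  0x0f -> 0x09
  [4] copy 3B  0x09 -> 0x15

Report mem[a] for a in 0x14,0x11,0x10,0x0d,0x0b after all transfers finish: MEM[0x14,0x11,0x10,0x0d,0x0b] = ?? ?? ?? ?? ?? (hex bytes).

MEM[0x14,0x11,0x10,0x0d,0x0b] = 13 52 62 3f 52

D0: mem[0x0b..0x0d] <- [ae 86 a1]
D1: mem[0x07..0x0c] <- [62 52 6f bb ae 86]
D2: mem[0x0c..0x11] <- [6f bb ae 86 62 52]
D3: mem[0x09..0x0d] <- [86 62 52 1a 3f]
D4: mem[0x15..0x17] <- [86 62 52]
query mem[0x14]=0x13, mem[0x11]=0x52, mem[0x10]=0x62, mem[0x0d]=0x3f, mem[0x0b]=0x52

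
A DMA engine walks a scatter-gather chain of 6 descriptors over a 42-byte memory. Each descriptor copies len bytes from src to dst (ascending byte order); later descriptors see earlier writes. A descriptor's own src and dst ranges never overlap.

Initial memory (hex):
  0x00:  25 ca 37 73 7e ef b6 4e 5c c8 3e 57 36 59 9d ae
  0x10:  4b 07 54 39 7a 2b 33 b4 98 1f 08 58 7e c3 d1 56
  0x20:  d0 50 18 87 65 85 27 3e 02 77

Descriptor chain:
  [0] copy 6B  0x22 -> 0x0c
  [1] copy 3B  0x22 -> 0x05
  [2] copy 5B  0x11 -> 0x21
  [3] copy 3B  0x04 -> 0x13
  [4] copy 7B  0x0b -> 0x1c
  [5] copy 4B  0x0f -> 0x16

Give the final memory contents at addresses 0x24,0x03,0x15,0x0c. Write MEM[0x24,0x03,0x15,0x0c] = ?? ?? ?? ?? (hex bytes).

#0 dst[0x0c+6] := {0x18,0x87,0x65,0x85,0x27,0x3e}
#1 dst[0x05+3] := {0x18,0x87,0x65}
#2 dst[0x21+5] := {0x3e,0x54,0x39,0x7a,0x2b}
#3 dst[0x13+3] := {0x7e,0x18,0x87}
#4 dst[0x1c+7] := {0x57,0x18,0x87,0x65,0x85,0x27,0x3e}
#5 dst[0x16+4] := {0x85,0x27,0x3e,0x54}
query mem[0x24]=0x7a, mem[0x03]=0x73, mem[0x15]=0x87, mem[0x0c]=0x18

MEM[0x24,0x03,0x15,0x0c] = 7a 73 87 18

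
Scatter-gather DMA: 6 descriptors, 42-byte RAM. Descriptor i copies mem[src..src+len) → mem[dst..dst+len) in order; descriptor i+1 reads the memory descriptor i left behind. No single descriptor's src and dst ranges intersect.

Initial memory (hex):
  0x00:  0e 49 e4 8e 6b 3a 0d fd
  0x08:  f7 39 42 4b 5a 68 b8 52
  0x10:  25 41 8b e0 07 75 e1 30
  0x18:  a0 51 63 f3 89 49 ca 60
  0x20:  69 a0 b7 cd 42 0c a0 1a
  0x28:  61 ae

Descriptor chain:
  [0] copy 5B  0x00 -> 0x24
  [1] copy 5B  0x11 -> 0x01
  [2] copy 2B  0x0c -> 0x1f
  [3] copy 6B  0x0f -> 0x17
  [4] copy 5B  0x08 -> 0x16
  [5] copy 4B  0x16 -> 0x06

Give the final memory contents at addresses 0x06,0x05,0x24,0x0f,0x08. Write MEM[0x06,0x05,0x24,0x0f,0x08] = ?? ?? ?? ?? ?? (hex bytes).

[0] 0x00->0x24 len=5 : 0e 49 e4 8e 6b
[1] 0x11->0x01 len=5 : 41 8b e0 07 75
[2] 0x0c->0x1f len=2 : 5a 68
[3] 0x0f->0x17 len=6 : 52 25 41 8b e0 07
[4] 0x08->0x16 len=5 : f7 39 42 4b 5a
[5] 0x16->0x06 len=4 : f7 39 42 4b
query mem[0x06]=0xf7, mem[0x05]=0x75, mem[0x24]=0x0e, mem[0x0f]=0x52, mem[0x08]=0x42

MEM[0x06,0x05,0x24,0x0f,0x08] = f7 75 0e 52 42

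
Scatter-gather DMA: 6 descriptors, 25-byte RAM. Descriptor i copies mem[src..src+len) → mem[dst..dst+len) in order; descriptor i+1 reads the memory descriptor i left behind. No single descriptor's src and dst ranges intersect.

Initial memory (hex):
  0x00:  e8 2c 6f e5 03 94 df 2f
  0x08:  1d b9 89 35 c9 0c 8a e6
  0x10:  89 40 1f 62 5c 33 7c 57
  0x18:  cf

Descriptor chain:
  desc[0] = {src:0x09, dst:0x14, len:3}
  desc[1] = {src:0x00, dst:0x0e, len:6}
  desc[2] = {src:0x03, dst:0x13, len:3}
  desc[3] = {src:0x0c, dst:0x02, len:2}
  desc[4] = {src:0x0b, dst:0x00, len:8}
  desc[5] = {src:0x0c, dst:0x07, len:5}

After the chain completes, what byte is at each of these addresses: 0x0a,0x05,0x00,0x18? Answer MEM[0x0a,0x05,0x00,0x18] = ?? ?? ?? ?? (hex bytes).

#0 dst[0x14+3] := {0xb9,0x89,0x35}
#1 dst[0x0e+6] := {0xe8,0x2c,0x6f,0xe5,0x03,0x94}
#2 dst[0x13+3] := {0xe5,0x03,0x94}
#3 dst[0x02+2] := {0xc9,0x0c}
#4 dst[0x00+8] := {0x35,0xc9,0x0c,0xe8,0x2c,0x6f,0xe5,0x03}
#5 dst[0x07+5] := {0xc9,0x0c,0xe8,0x2c,0x6f}
query mem[0x0a]=0x2c, mem[0x05]=0x6f, mem[0x00]=0x35, mem[0x18]=0xcf

MEM[0x0a,0x05,0x00,0x18] = 2c 6f 35 cf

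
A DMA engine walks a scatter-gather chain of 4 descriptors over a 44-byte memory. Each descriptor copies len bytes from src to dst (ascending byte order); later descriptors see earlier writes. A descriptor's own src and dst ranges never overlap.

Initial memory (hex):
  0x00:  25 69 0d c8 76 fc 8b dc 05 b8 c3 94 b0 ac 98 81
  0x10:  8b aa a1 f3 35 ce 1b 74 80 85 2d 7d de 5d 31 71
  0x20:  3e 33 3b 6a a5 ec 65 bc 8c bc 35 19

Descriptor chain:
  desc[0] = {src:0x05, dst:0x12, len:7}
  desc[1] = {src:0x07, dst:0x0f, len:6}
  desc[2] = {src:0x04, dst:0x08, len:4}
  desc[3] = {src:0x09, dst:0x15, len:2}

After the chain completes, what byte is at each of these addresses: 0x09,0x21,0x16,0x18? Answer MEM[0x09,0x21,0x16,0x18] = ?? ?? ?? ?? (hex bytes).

[0] 0x05->0x12 len=7 : fc 8b dc 05 b8 c3 94
[1] 0x07->0x0f len=6 : dc 05 b8 c3 94 b0
[2] 0x04->0x08 len=4 : 76 fc 8b dc
[3] 0x09->0x15 len=2 : fc 8b
query mem[0x09]=0xfc, mem[0x21]=0x33, mem[0x16]=0x8b, mem[0x18]=0x94

MEM[0x09,0x21,0x16,0x18] = fc 33 8b 94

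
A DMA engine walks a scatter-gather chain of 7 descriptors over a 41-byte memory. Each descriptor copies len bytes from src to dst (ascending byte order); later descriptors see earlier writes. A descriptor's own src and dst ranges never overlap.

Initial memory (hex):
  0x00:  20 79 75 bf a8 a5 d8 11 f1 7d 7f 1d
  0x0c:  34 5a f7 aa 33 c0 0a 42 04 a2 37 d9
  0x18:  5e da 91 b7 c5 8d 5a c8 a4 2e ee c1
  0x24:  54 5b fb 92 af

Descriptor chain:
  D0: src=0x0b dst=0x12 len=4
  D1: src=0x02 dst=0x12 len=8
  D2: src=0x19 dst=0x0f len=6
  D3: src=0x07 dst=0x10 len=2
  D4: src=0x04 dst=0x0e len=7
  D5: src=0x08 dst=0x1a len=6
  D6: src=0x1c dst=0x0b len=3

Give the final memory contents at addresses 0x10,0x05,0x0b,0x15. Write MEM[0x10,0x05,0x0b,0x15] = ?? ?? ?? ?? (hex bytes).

D0: mem[0x12..0x15] <- [1d 34 5a f7]
D1: mem[0x12..0x19] <- [75 bf a8 a5 d8 11 f1 7d]
D2: mem[0x0f..0x14] <- [7d 91 b7 c5 8d 5a]
D3: mem[0x10..0x11] <- [11 f1]
D4: mem[0x0e..0x14] <- [a8 a5 d8 11 f1 7d 7f]
D5: mem[0x1a..0x1f] <- [f1 7d 7f 1d 34 5a]
D6: mem[0x0b..0x0d] <- [7f 1d 34]
query mem[0x10]=0xd8, mem[0x05]=0xa5, mem[0x0b]=0x7f, mem[0x15]=0xa5

MEM[0x10,0x05,0x0b,0x15] = d8 a5 7f a5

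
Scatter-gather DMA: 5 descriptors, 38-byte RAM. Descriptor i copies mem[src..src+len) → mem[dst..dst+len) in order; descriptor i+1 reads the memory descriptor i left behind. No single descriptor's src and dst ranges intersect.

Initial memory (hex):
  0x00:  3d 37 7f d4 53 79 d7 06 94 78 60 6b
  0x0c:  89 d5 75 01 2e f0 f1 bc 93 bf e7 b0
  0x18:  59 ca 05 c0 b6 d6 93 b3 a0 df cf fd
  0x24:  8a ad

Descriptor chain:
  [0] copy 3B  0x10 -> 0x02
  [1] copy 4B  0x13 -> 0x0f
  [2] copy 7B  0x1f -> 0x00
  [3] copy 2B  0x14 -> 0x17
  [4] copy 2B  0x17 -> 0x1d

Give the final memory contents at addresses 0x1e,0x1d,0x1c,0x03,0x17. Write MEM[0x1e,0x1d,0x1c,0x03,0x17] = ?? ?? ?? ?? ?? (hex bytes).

MEM[0x1e,0x1d,0x1c,0x03,0x17] = bf 93 b6 cf 93

#0 dst[0x02+3] := {0x2e,0xf0,0xf1}
#1 dst[0x0f+4] := {0xbc,0x93,0xbf,0xe7}
#2 dst[0x00+7] := {0xb3,0xa0,0xdf,0xcf,0xfd,0x8a,0xad}
#3 dst[0x17+2] := {0x93,0xbf}
#4 dst[0x1d+2] := {0x93,0xbf}
query mem[0x1e]=0xbf, mem[0x1d]=0x93, mem[0x1c]=0xb6, mem[0x03]=0xcf, mem[0x17]=0x93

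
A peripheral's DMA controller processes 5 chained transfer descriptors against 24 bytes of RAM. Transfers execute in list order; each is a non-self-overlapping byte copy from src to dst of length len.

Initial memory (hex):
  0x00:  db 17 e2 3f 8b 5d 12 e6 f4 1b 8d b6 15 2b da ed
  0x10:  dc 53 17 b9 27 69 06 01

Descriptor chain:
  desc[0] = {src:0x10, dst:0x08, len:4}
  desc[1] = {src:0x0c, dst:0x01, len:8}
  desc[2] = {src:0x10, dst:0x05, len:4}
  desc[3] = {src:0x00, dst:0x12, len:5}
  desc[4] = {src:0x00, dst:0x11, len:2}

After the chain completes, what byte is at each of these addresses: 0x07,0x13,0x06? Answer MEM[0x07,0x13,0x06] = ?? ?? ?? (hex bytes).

MEM[0x07,0x13,0x06] = 17 15 53

[0] 0x10->0x08 len=4 : dc 53 17 b9
[1] 0x0c->0x01 len=8 : 15 2b da ed dc 53 17 b9
[2] 0x10->0x05 len=4 : dc 53 17 b9
[3] 0x00->0x12 len=5 : db 15 2b da ed
[4] 0x00->0x11 len=2 : db 15
query mem[0x07]=0x17, mem[0x13]=0x15, mem[0x06]=0x53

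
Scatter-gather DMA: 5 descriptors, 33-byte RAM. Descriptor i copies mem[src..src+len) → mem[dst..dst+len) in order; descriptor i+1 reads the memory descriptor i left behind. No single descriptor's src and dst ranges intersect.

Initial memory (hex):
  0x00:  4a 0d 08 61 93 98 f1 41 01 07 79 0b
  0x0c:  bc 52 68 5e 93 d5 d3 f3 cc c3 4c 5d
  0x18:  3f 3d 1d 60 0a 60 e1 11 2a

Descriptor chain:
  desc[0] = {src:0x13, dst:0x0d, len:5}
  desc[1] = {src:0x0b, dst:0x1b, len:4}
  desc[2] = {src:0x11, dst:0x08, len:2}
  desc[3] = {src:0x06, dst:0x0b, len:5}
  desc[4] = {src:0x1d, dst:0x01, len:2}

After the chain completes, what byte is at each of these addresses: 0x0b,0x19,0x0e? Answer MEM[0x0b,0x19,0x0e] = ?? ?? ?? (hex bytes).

MEM[0x0b,0x19,0x0e] = f1 3d d3

[0] 0x13->0x0d len=5 : f3 cc c3 4c 5d
[1] 0x0b->0x1b len=4 : 0b bc f3 cc
[2] 0x11->0x08 len=2 : 5d d3
[3] 0x06->0x0b len=5 : f1 41 5d d3 79
[4] 0x1d->0x01 len=2 : f3 cc
query mem[0x0b]=0xf1, mem[0x19]=0x3d, mem[0x0e]=0xd3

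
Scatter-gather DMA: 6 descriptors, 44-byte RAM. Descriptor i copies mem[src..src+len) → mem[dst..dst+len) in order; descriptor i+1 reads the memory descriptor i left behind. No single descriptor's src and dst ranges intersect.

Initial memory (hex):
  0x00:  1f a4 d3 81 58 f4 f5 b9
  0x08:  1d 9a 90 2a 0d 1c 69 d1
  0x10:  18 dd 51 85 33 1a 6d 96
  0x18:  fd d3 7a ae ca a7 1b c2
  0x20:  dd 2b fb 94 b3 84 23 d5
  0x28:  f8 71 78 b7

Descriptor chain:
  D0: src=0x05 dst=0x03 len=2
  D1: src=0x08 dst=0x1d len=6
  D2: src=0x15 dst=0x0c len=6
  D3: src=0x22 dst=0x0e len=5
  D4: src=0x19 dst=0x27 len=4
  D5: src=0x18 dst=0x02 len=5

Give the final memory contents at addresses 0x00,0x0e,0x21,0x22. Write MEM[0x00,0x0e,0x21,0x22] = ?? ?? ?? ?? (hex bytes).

MEM[0x00,0x0e,0x21,0x22] = 1f 1c 0d 1c

#0 dst[0x03+2] := {0xf4,0xf5}
#1 dst[0x1d+6] := {0x1d,0x9a,0x90,0x2a,0x0d,0x1c}
#2 dst[0x0c+6] := {0x1a,0x6d,0x96,0xfd,0xd3,0x7a}
#3 dst[0x0e+5] := {0x1c,0x94,0xb3,0x84,0x23}
#4 dst[0x27+4] := {0xd3,0x7a,0xae,0xca}
#5 dst[0x02+5] := {0xfd,0xd3,0x7a,0xae,0xca}
query mem[0x00]=0x1f, mem[0x0e]=0x1c, mem[0x21]=0x0d, mem[0x22]=0x1c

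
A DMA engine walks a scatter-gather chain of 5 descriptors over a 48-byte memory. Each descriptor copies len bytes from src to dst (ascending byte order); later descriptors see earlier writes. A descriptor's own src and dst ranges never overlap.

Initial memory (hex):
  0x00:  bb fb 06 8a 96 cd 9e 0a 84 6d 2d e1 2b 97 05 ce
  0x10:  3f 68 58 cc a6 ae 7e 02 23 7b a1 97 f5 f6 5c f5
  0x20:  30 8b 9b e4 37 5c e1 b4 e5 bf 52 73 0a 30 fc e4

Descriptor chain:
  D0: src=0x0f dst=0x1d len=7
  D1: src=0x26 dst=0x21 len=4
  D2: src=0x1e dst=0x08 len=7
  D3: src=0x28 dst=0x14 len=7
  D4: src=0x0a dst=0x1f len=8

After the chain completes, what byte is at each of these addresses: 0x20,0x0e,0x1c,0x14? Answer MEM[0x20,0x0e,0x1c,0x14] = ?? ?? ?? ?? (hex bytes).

MEM[0x20,0x0e,0x1c,0x14] = e1 bf f5 e5

#0 dst[0x1d+7] := {0xce,0x3f,0x68,0x58,0xcc,0xa6,0xae}
#1 dst[0x21+4] := {0xe1,0xb4,0xe5,0xbf}
#2 dst[0x08+7] := {0x3f,0x68,0x58,0xe1,0xb4,0xe5,0xbf}
#3 dst[0x14+7] := {0xe5,0xbf,0x52,0x73,0x0a,0x30,0xfc}
#4 dst[0x1f+8] := {0x58,0xe1,0xb4,0xe5,0xbf,0xce,0x3f,0x68}
query mem[0x20]=0xe1, mem[0x0e]=0xbf, mem[0x1c]=0xf5, mem[0x14]=0xe5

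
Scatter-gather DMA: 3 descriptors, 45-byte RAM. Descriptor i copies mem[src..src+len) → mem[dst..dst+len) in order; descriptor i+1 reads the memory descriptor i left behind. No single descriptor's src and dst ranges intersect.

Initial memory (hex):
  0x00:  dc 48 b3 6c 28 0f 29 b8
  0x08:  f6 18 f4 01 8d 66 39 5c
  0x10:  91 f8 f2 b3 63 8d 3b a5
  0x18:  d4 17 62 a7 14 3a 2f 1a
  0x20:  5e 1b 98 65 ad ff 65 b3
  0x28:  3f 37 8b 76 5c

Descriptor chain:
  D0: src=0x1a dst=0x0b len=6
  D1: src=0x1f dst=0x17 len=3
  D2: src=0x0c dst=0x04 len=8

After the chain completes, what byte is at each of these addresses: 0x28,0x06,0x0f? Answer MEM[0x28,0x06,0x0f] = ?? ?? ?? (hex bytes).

[0] 0x1a->0x0b len=6 : 62 a7 14 3a 2f 1a
[1] 0x1f->0x17 len=3 : 1a 5e 1b
[2] 0x0c->0x04 len=8 : a7 14 3a 2f 1a f8 f2 b3
query mem[0x28]=0x3f, mem[0x06]=0x3a, mem[0x0f]=0x2f

MEM[0x28,0x06,0x0f] = 3f 3a 2f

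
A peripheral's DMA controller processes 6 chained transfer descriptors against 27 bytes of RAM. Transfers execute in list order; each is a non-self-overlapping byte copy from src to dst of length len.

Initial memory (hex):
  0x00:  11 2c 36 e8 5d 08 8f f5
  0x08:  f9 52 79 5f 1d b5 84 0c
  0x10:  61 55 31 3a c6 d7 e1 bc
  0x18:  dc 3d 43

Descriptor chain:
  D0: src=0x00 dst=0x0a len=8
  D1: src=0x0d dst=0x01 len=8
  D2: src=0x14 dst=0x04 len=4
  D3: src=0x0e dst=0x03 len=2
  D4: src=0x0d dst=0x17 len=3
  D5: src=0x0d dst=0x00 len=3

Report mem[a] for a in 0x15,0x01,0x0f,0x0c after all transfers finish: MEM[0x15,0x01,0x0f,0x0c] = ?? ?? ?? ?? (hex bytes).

#0 dst[0x0a+8] := {0x11,0x2c,0x36,0xe8,0x5d,0x08,0x8f,0xf5}
#1 dst[0x01+8] := {0xe8,0x5d,0x08,0x8f,0xf5,0x31,0x3a,0xc6}
#2 dst[0x04+4] := {0xc6,0xd7,0xe1,0xbc}
#3 dst[0x03+2] := {0x5d,0x08}
#4 dst[0x17+3] := {0xe8,0x5d,0x08}
#5 dst[0x00+3] := {0xe8,0x5d,0x08}
query mem[0x15]=0xd7, mem[0x01]=0x5d, mem[0x0f]=0x08, mem[0x0c]=0x36

MEM[0x15,0x01,0x0f,0x0c] = d7 5d 08 36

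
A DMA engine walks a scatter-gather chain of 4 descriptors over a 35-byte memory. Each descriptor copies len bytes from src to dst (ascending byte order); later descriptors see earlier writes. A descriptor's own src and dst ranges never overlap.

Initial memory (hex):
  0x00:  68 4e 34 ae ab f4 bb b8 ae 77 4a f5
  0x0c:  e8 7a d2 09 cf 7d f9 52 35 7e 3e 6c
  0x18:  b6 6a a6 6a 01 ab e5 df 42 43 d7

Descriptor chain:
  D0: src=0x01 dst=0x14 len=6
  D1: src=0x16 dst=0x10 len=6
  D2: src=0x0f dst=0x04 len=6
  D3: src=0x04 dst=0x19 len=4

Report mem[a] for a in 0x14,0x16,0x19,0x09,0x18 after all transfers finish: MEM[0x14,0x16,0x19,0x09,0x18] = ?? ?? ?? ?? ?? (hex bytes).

D0: mem[0x14..0x19] <- [4e 34 ae ab f4 bb]
D1: mem[0x10..0x15] <- [ae ab f4 bb a6 6a]
D2: mem[0x04..0x09] <- [09 ae ab f4 bb a6]
D3: mem[0x19..0x1c] <- [09 ae ab f4]
query mem[0x14]=0xa6, mem[0x16]=0xae, mem[0x19]=0x09, mem[0x09]=0xa6, mem[0x18]=0xf4

MEM[0x14,0x16,0x19,0x09,0x18] = a6 ae 09 a6 f4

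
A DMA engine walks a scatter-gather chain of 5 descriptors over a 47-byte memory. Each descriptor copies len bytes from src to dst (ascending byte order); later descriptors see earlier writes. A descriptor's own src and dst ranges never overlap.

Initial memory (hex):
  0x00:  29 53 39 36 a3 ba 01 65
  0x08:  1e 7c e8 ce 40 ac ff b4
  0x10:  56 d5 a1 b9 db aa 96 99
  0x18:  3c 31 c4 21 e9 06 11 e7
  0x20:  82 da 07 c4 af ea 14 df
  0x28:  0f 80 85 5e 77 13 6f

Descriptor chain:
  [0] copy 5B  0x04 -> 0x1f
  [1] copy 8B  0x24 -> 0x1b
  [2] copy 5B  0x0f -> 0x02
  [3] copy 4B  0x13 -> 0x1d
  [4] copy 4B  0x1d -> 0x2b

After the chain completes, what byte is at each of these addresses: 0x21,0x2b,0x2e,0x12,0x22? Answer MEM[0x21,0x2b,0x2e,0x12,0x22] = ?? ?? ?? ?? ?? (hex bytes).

MEM[0x21,0x2b,0x2e,0x12,0x22] = 85 b9 96 a1 5e

  after D0: wrote 5B at 0x1f = a3ba01651e
  after D1: wrote 8B at 0x1b = afea14df0f80855e
  after D2: wrote 5B at 0x02 = b456d5a1b9
  after D3: wrote 4B at 0x1d = b9dbaa96
  after D4: wrote 4B at 0x2b = b9dbaa96
query mem[0x21]=0x85, mem[0x2b]=0xb9, mem[0x2e]=0x96, mem[0x12]=0xa1, mem[0x22]=0x5e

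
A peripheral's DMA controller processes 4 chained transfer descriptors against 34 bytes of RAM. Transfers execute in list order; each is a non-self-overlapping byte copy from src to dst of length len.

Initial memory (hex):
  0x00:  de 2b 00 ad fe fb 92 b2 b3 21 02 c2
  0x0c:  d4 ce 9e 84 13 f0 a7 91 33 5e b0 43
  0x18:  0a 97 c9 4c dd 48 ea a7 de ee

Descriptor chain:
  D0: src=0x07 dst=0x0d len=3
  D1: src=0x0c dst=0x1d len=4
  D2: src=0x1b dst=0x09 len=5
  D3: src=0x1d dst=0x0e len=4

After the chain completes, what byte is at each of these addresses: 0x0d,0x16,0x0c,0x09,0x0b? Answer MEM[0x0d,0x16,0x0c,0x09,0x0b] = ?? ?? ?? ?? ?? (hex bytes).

MEM[0x0d,0x16,0x0c,0x09,0x0b] = b3 b0 b2 4c d4

[0] 0x07->0x0d len=3 : b2 b3 21
[1] 0x0c->0x1d len=4 : d4 b2 b3 21
[2] 0x1b->0x09 len=5 : 4c dd d4 b2 b3
[3] 0x1d->0x0e len=4 : d4 b2 b3 21
query mem[0x0d]=0xb3, mem[0x16]=0xb0, mem[0x0c]=0xb2, mem[0x09]=0x4c, mem[0x0b]=0xd4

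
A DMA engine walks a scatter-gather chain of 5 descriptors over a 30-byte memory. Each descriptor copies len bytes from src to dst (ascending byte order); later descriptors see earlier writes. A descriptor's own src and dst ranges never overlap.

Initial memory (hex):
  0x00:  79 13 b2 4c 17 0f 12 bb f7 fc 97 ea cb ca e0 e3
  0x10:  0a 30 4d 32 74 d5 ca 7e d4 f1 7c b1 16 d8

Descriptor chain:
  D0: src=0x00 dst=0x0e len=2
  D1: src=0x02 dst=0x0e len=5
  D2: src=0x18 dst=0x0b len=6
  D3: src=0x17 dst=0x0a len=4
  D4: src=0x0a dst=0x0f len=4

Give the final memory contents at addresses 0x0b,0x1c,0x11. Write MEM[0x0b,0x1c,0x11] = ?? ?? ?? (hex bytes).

MEM[0x0b,0x1c,0x11] = d4 16 f1

[0] 0x00->0x0e len=2 : 79 13
[1] 0x02->0x0e len=5 : b2 4c 17 0f 12
[2] 0x18->0x0b len=6 : d4 f1 7c b1 16 d8
[3] 0x17->0x0a len=4 : 7e d4 f1 7c
[4] 0x0a->0x0f len=4 : 7e d4 f1 7c
query mem[0x0b]=0xd4, mem[0x1c]=0x16, mem[0x11]=0xf1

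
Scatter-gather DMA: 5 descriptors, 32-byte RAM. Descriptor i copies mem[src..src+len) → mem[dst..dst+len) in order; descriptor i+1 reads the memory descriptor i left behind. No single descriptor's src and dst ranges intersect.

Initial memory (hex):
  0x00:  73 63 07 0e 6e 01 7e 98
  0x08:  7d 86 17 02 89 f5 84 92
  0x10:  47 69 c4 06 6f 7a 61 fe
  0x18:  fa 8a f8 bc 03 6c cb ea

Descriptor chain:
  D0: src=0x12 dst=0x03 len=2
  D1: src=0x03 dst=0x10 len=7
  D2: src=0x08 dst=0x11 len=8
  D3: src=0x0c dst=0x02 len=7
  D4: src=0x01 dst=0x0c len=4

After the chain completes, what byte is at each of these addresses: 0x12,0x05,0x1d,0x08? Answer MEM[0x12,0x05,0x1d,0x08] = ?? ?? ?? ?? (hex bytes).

#0 dst[0x03+2] := {0xc4,0x06}
#1 dst[0x10+7] := {0xc4,0x06,0x01,0x7e,0x98,0x7d,0x86}
#2 dst[0x11+8] := {0x7d,0x86,0x17,0x02,0x89,0xf5,0x84,0x92}
#3 dst[0x02+7] := {0x89,0xf5,0x84,0x92,0xc4,0x7d,0x86}
#4 dst[0x0c+4] := {0x63,0x89,0xf5,0x84}
query mem[0x12]=0x86, mem[0x05]=0x92, mem[0x1d]=0x6c, mem[0x08]=0x86

MEM[0x12,0x05,0x1d,0x08] = 86 92 6c 86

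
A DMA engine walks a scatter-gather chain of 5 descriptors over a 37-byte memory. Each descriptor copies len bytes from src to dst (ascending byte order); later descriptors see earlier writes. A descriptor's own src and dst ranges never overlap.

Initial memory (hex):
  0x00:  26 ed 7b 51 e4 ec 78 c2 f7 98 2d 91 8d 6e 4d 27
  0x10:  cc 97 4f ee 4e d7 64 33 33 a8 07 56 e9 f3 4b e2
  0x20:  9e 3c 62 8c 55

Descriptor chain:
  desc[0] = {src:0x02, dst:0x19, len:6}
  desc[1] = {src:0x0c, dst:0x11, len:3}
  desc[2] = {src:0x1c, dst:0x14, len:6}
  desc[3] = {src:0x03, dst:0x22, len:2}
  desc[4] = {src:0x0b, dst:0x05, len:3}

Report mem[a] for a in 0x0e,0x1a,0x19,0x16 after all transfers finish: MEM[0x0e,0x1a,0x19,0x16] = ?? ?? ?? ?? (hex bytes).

MEM[0x0e,0x1a,0x19,0x16] = 4d 51 3c c2

  after D0: wrote 6B at 0x19 = 7b51e4ec78c2
  after D1: wrote 3B at 0x11 = 8d6e4d
  after D2: wrote 6B at 0x14 = ec78c2e29e3c
  after D3: wrote 2B at 0x22 = 51e4
  after D4: wrote 3B at 0x05 = 918d6e
query mem[0x0e]=0x4d, mem[0x1a]=0x51, mem[0x19]=0x3c, mem[0x16]=0xc2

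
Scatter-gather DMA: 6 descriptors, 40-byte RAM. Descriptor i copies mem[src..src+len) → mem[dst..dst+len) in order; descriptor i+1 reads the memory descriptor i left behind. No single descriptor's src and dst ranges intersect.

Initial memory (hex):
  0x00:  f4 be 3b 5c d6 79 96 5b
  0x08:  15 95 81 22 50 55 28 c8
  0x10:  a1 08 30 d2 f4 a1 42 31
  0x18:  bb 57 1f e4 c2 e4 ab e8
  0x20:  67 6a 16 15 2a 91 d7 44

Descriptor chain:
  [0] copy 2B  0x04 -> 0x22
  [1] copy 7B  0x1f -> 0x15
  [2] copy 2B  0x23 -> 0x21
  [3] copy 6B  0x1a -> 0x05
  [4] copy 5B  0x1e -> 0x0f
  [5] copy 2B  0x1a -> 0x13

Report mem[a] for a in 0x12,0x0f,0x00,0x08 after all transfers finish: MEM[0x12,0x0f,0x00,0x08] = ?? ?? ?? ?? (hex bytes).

D0: mem[0x22..0x23] <- [d6 79]
D1: mem[0x15..0x1b] <- [e8 67 6a d6 79 2a 91]
D2: mem[0x21..0x22] <- [79 2a]
D3: mem[0x05..0x0a] <- [2a 91 c2 e4 ab e8]
D4: mem[0x0f..0x13] <- [ab e8 67 79 2a]
D5: mem[0x13..0x14] <- [2a 91]
query mem[0x12]=0x79, mem[0x0f]=0xab, mem[0x00]=0xf4, mem[0x08]=0xe4

MEM[0x12,0x0f,0x00,0x08] = 79 ab f4 e4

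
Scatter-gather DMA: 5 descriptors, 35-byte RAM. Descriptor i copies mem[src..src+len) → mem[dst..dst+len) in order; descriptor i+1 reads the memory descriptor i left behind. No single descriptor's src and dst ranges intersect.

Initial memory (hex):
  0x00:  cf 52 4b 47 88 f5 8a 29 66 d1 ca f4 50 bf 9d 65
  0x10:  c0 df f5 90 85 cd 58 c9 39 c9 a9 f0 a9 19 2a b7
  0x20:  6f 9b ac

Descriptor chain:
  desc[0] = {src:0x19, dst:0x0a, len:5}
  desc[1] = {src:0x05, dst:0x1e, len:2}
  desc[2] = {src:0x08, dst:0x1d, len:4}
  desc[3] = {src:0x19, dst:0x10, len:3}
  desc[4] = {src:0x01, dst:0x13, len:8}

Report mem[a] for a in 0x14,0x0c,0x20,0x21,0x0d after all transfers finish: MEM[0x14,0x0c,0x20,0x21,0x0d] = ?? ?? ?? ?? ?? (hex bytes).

D0: mem[0x0a..0x0e] <- [c9 a9 f0 a9 19]
D1: mem[0x1e..0x1f] <- [f5 8a]
D2: mem[0x1d..0x20] <- [66 d1 c9 a9]
D3: mem[0x10..0x12] <- [c9 a9 f0]
D4: mem[0x13..0x1a] <- [52 4b 47 88 f5 8a 29 66]
query mem[0x14]=0x4b, mem[0x0c]=0xf0, mem[0x20]=0xa9, mem[0x21]=0x9b, mem[0x0d]=0xa9

MEM[0x14,0x0c,0x20,0x21,0x0d] = 4b f0 a9 9b a9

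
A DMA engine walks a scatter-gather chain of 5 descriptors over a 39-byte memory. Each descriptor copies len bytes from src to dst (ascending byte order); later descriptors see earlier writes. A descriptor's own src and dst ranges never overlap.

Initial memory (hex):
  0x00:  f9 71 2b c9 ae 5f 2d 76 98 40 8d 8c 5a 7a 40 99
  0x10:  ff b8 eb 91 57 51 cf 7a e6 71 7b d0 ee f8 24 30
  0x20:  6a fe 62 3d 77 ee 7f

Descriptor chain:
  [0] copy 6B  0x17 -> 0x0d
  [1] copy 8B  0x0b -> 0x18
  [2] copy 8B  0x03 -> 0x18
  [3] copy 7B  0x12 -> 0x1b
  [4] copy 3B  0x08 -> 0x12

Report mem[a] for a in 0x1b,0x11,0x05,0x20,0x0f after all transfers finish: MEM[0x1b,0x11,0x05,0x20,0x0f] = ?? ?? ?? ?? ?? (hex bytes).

D0: mem[0x0d..0x12] <- [7a e6 71 7b d0 ee]
D1: mem[0x18..0x1f] <- [8c 5a 7a e6 71 7b d0 ee]
D2: mem[0x18..0x1f] <- [c9 ae 5f 2d 76 98 40 8d]
D3: mem[0x1b..0x21] <- [ee 91 57 51 cf 7a c9]
D4: mem[0x12..0x14] <- [98 40 8d]
query mem[0x1b]=0xee, mem[0x11]=0xd0, mem[0x05]=0x5f, mem[0x20]=0x7a, mem[0x0f]=0x71

MEM[0x1b,0x11,0x05,0x20,0x0f] = ee d0 5f 7a 71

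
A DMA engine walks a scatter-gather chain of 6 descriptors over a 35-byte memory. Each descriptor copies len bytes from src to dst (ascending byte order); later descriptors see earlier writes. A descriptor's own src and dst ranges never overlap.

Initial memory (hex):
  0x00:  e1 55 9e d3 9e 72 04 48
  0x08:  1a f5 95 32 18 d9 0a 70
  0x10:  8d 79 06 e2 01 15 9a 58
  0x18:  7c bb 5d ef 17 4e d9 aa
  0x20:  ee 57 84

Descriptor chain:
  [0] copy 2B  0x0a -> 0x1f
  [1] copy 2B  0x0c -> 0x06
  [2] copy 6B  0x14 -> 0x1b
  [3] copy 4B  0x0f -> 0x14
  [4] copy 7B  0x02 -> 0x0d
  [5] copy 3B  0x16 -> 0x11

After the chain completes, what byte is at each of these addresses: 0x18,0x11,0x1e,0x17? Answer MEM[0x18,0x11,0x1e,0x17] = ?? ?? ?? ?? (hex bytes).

MEM[0x18,0x11,0x1e,0x17] = 7c 79 58 06

D0: mem[0x1f..0x20] <- [95 32]
D1: mem[0x06..0x07] <- [18 d9]
D2: mem[0x1b..0x20] <- [01 15 9a 58 7c bb]
D3: mem[0x14..0x17] <- [70 8d 79 06]
D4: mem[0x0d..0x13] <- [9e d3 9e 72 18 d9 1a]
D5: mem[0x11..0x13] <- [79 06 7c]
query mem[0x18]=0x7c, mem[0x11]=0x79, mem[0x1e]=0x58, mem[0x17]=0x06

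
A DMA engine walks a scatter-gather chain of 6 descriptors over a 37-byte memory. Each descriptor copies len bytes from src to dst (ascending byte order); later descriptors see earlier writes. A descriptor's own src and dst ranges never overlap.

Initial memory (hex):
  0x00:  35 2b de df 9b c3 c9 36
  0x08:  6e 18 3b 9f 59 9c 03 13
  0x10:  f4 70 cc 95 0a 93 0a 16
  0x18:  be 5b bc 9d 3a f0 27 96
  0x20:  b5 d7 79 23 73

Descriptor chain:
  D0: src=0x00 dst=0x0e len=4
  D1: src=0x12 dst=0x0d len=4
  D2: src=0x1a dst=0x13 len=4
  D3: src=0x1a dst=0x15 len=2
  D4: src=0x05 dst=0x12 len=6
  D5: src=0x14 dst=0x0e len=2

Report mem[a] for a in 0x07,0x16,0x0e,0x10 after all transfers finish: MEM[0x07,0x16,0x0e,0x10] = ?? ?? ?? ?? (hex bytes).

  after D0: wrote 4B at 0x0e = 352bdedf
  after D1: wrote 4B at 0x0d = cc950a93
  after D2: wrote 4B at 0x13 = bc9d3af0
  after D3: wrote 2B at 0x15 = bc9d
  after D4: wrote 6B at 0x12 = c3c9366e183b
  after D5: wrote 2B at 0x0e = 366e
query mem[0x07]=0x36, mem[0x16]=0x18, mem[0x0e]=0x36, mem[0x10]=0x93

MEM[0x07,0x16,0x0e,0x10] = 36 18 36 93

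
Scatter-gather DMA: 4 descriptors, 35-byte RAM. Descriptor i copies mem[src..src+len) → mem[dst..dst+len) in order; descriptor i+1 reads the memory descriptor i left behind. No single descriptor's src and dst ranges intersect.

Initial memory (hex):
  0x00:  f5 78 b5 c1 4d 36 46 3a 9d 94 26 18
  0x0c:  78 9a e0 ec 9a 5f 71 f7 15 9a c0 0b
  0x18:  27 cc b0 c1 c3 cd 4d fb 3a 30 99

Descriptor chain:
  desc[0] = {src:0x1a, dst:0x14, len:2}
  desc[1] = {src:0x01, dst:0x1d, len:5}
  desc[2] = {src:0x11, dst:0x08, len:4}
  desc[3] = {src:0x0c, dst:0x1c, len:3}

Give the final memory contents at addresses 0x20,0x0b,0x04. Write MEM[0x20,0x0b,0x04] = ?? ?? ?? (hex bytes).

MEM[0x20,0x0b,0x04] = 4d b0 4d

[0] 0x1a->0x14 len=2 : b0 c1
[1] 0x01->0x1d len=5 : 78 b5 c1 4d 36
[2] 0x11->0x08 len=4 : 5f 71 f7 b0
[3] 0x0c->0x1c len=3 : 78 9a e0
query mem[0x20]=0x4d, mem[0x0b]=0xb0, mem[0x04]=0x4d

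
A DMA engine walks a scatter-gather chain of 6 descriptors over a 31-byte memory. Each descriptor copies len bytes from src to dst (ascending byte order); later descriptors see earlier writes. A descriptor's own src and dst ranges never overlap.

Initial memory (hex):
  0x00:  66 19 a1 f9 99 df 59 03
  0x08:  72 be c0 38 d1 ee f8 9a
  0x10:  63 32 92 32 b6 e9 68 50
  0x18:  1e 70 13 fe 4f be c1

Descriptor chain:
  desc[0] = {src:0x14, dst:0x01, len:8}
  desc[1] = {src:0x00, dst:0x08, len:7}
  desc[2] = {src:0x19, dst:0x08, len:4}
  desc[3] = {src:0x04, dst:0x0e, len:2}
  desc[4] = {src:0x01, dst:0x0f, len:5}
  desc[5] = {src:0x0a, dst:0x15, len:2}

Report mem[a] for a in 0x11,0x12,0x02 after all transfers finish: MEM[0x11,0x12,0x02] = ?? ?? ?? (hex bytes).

  after D0: wrote 8B at 0x01 = b6e968501e7013fe
  after D1: wrote 7B at 0x08 = 66b6e968501e70
  after D2: wrote 4B at 0x08 = 7013fe4f
  after D3: wrote 2B at 0x0e = 501e
  after D4: wrote 5B at 0x0f = b6e968501e
  after D5: wrote 2B at 0x15 = fe4f
query mem[0x11]=0x68, mem[0x12]=0x50, mem[0x02]=0xe9

MEM[0x11,0x12,0x02] = 68 50 e9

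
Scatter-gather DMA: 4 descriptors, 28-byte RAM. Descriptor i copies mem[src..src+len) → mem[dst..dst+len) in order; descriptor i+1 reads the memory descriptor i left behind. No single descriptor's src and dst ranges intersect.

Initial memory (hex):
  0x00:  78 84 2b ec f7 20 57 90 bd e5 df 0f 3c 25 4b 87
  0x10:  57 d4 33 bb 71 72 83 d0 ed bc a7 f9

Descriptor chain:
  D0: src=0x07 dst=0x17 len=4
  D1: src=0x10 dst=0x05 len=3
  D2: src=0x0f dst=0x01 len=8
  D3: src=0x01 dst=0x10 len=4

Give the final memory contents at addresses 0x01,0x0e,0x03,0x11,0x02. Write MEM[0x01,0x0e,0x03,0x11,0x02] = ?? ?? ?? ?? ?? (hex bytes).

  after D0: wrote 4B at 0x17 = 90bde5df
  after D1: wrote 3B at 0x05 = 57d433
  after D2: wrote 8B at 0x01 = 8757d433bb717283
  after D3: wrote 4B at 0x10 = 8757d433
query mem[0x01]=0x87, mem[0x0e]=0x4b, mem[0x03]=0xd4, mem[0x11]=0x57, mem[0x02]=0x57

MEM[0x01,0x0e,0x03,0x11,0x02] = 87 4b d4 57 57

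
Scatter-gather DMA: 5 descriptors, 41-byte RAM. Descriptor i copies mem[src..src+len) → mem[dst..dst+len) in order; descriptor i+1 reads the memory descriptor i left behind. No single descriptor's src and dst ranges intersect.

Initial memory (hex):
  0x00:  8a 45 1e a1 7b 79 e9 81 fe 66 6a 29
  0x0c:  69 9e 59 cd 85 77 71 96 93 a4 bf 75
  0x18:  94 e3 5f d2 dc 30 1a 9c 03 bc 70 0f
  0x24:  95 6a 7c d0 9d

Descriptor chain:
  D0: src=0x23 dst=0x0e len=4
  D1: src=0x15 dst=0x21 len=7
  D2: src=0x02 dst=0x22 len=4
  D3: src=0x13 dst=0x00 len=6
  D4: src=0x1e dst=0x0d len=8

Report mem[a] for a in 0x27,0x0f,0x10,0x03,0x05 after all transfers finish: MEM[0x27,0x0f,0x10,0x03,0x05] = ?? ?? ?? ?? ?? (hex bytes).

#0 dst[0x0e+4] := {0x0f,0x95,0x6a,0x7c}
#1 dst[0x21+7] := {0xa4,0xbf,0x75,0x94,0xe3,0x5f,0xd2}
#2 dst[0x22+4] := {0x1e,0xa1,0x7b,0x79}
#3 dst[0x00+6] := {0x96,0x93,0xa4,0xbf,0x75,0x94}
#4 dst[0x0d+8] := {0x1a,0x9c,0x03,0xa4,0x1e,0xa1,0x7b,0x79}
query mem[0x27]=0xd2, mem[0x0f]=0x03, mem[0x10]=0xa4, mem[0x03]=0xbf, mem[0x05]=0x94

MEM[0x27,0x0f,0x10,0x03,0x05] = d2 03 a4 bf 94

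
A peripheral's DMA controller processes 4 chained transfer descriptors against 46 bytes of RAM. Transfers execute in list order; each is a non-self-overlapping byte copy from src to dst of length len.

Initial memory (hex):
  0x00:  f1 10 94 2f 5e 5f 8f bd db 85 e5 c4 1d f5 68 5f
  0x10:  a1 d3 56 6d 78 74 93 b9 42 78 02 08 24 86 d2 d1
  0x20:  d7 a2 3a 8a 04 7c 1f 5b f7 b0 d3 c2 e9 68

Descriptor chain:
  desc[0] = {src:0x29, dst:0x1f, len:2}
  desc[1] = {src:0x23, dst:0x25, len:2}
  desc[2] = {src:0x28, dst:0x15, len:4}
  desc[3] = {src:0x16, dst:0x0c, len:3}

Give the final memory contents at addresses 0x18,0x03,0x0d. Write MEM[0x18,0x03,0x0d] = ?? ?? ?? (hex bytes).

MEM[0x18,0x03,0x0d] = c2 2f d3

[0] 0x29->0x1f len=2 : b0 d3
[1] 0x23->0x25 len=2 : 8a 04
[2] 0x28->0x15 len=4 : f7 b0 d3 c2
[3] 0x16->0x0c len=3 : b0 d3 c2
query mem[0x18]=0xc2, mem[0x03]=0x2f, mem[0x0d]=0xd3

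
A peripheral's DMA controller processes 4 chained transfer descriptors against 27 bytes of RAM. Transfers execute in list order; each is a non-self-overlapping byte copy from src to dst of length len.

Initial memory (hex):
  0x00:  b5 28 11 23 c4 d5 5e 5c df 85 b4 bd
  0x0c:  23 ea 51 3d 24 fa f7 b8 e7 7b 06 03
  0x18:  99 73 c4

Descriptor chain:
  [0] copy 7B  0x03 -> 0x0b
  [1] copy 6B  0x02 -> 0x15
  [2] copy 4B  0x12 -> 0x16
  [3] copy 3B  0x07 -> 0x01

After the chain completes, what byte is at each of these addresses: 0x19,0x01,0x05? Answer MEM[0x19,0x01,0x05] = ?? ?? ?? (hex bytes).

MEM[0x19,0x01,0x05] = 11 5c d5

[0] 0x03->0x0b len=7 : 23 c4 d5 5e 5c df 85
[1] 0x02->0x15 len=6 : 11 23 c4 d5 5e 5c
[2] 0x12->0x16 len=4 : f7 b8 e7 11
[3] 0x07->0x01 len=3 : 5c df 85
query mem[0x19]=0x11, mem[0x01]=0x5c, mem[0x05]=0xd5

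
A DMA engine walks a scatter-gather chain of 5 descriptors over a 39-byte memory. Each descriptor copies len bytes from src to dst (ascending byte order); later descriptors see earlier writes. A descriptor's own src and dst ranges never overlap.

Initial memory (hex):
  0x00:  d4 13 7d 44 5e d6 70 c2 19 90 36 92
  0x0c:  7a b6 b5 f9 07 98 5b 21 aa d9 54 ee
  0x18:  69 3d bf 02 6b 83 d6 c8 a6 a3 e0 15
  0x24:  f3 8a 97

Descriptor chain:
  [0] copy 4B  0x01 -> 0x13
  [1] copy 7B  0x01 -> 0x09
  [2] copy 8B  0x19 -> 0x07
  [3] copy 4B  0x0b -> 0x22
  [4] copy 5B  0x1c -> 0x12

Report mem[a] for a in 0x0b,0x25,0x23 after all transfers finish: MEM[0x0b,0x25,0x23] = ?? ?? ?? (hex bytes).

  after D0: wrote 4B at 0x13 = 137d445e
  after D1: wrote 7B at 0x09 = 137d445ed670c2
  after D2: wrote 8B at 0x07 = 3dbf026b83d6c8a6
  after D3: wrote 4B at 0x22 = 83d6c8a6
  after D4: wrote 5B at 0x12 = 6b83d6c8a6
query mem[0x0b]=0x83, mem[0x25]=0xa6, mem[0x23]=0xd6

MEM[0x0b,0x25,0x23] = 83 a6 d6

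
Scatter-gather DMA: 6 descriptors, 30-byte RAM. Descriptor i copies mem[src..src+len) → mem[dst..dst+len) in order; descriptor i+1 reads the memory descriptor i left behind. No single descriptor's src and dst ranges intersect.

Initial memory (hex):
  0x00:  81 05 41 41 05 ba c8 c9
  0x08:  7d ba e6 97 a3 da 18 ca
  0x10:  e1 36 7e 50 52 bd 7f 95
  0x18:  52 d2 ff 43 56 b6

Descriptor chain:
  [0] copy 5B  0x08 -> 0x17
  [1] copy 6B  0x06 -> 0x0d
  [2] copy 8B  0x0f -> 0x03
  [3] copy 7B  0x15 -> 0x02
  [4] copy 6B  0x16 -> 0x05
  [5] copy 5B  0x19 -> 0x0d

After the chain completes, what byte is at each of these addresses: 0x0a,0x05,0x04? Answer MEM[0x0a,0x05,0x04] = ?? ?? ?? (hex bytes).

D0: mem[0x17..0x1b] <- [7d ba e6 97 a3]
D1: mem[0x0d..0x12] <- [c8 c9 7d ba e6 97]
D2: mem[0x03..0x0a] <- [7d ba e6 97 50 52 bd 7f]
D3: mem[0x02..0x08] <- [bd 7f 7d ba e6 97 a3]
D4: mem[0x05..0x0a] <- [7f 7d ba e6 97 a3]
D5: mem[0x0d..0x11] <- [e6 97 a3 56 b6]
query mem[0x0a]=0xa3, mem[0x05]=0x7f, mem[0x04]=0x7d

MEM[0x0a,0x05,0x04] = a3 7f 7d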